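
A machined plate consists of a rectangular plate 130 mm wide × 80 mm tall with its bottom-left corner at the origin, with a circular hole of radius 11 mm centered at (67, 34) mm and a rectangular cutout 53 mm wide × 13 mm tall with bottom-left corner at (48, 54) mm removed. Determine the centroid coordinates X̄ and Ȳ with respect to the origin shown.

X̄ = 64.22 mm, Ȳ = 38.73 mm

plate: A = 130 × 80 = 10400.00, centroid at (65.00, 40.00).
hole 1: A = −π·11² = -380.13, centroid at (67.00, 34.00).
hole 2: A = −(53 × 13) = -689.00, centroid at (74.50, 60.50).
ΣA = 9330.87 mm², ΣAX̄ = 599200.61 mm³, ΣAȲ = 361390.99 mm³.
X̄ = 599200.61/9330.87 = 64.22 mm; Ȳ = 361390.99/9330.87 = 38.73 mm.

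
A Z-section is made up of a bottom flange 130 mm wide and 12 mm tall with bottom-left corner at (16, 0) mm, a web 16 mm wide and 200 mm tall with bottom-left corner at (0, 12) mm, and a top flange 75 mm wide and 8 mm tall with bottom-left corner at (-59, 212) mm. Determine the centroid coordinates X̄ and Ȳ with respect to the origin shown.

bottom flange: A = 130 × 12 = 1560.00, centroid at (81.00, 6.00).
web: A = 16 × 200 = 3200.00, centroid at (8.00, 112.00).
top flange: A = 75 × 8 = 600.00, centroid at (-21.50, 216.00).
ΣA = 5360.00 mm², ΣAX̄ = 139060.00 mm³, ΣAȲ = 497360.00 mm³.
X̄ = 139060.00/5360.00 = 25.94 mm; Ȳ = 497360.00/5360.00 = 92.79 mm.

X̄ = 25.94 mm, Ȳ = 92.79 mm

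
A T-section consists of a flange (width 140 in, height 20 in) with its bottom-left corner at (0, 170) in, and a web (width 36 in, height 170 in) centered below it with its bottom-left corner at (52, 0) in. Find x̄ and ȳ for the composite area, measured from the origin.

web: A = 36 × 170 = 6120.00, centroid at (70.00, 85.00).
flange: A = 140 × 20 = 2800.00, centroid at (70.00, 180.00).
ΣA = 8920.00 in², ΣAx̄ = 624400.00 in³, ΣAȳ = 1024200.00 in³.
x̄ = 624400.00/8920.00 = 70.00 in; ȳ = 1024200.00/8920.00 = 114.82 in.

x̄ = 70.00 in, ȳ = 114.82 in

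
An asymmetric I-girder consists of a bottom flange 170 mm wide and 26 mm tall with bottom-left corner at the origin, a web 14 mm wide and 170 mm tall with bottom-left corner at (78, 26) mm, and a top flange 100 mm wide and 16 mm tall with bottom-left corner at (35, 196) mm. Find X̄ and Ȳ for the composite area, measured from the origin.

X̄ = 85.00 mm, Ȳ = 77.15 mm

Part | A | x̄ᵢ | ȳᵢ | A·x̄ᵢ | A·ȳᵢ
bottom flange | 4420.00 | 85.00 | 13.00 | 375700.00 | 57460.00
web | 2380.00 | 85.00 | 111.00 | 202300.00 | 264180.00
top flange | 1600.00 | 85.00 | 204.00 | 136000.00 | 326400.00
Σ | 8400.00 |  |  | 714000.00 | 648040.00
X̄ = 714000.00 / 8400.00 = 85.00 mm
Ȳ = 648040.00 / 8400.00 = 77.15 mm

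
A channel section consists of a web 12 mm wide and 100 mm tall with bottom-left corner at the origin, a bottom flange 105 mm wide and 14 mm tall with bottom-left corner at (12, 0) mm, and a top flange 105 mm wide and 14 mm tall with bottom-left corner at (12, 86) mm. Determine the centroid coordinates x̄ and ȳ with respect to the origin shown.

x̄ = 47.54 mm, ȳ = 50.00 mm

web: A = 12 × 100 = 1200.00, centroid at (6.00, 50.00).
bottom flange: A = 105 × 14 = 1470.00, centroid at (64.50, 7.00).
top flange: A = 105 × 14 = 1470.00, centroid at (64.50, 93.00).
ΣA = 4140.00 mm²
ΣAx̄ = (1200.00)(6.00) + (1470.00)(64.50) + (1470.00)(64.50) = 196830.00 mm³
ΣAȳ = (1200.00)(50.00) + (1470.00)(7.00) + (1470.00)(93.00) = 207000.00 mm³
x̄ = 196830.00 / 4140.00 = 47.54 mm
ȳ = 207000.00 / 4140.00 = 50.00 mm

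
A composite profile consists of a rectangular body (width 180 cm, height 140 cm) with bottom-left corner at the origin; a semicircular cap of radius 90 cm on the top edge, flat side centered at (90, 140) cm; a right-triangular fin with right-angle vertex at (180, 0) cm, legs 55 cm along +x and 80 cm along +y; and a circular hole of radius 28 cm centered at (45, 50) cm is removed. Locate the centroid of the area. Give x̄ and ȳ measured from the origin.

Part | A | x̄ᵢ | ȳᵢ | A·x̄ᵢ | A·ȳᵢ
rectangular body | 25200.00 | 90.00 | 70.00 | 2268000.00 | 1764000.00
semicircular top | 12723.45 | 90.00 | 178.20 | 1145110.52 | 2267283.03
triangular fin | 2200.00 | 198.33 | 26.67 | 436333.33 | 58666.67
hole | -2463.01 | 45.00 | 50.00 | -110835.39 | -123150.43
Σ | 37660.44 |  |  | 3738608.47 | 3966799.27
x̄ = 3738608.47 / 37660.44 = 99.27 cm
ȳ = 3966799.27 / 37660.44 = 105.33 cm

x̄ = 99.27 cm, ȳ = 105.33 cm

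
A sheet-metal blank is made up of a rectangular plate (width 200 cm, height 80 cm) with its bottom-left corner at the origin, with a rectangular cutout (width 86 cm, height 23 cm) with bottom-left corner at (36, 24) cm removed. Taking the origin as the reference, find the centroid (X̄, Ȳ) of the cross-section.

X̄ = 102.96 cm, Ȳ = 40.63 cm

plate: A = 200 × 80 = 16000.00, centroid at (100.00, 40.00).
hole: A = −(86 × 23) = -1978.00, centroid at (79.00, 35.50).
ΣA = 14022.00 cm², ΣAX̄ = 1443738.00 cm³, ΣAȲ = 569781.00 cm³.
X̄ = 1443738.00/14022.00 = 102.96 cm; Ȳ = 569781.00/14022.00 = 40.63 cm.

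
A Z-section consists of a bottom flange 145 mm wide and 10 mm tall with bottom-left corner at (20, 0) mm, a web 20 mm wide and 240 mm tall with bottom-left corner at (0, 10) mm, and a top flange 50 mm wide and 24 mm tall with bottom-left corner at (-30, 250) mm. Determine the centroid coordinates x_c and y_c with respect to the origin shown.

x_c = 23.64 mm, y_c = 126.93 mm

Part | A | x̄ᵢ | ȳᵢ | A·x̄ᵢ | A·ȳᵢ
bottom flange | 1450.00 | 92.50 | 5.00 | 134125.00 | 7250.00
web | 4800.00 | 10.00 | 130.00 | 48000.00 | 624000.00
top flange | 1200.00 | -5.00 | 262.00 | -6000.00 | 314400.00
Σ | 7450.00 |  |  | 176125.00 | 945650.00
x_c = 176125.00 / 7450.00 = 23.64 mm
y_c = 945650.00 / 7450.00 = 126.93 mm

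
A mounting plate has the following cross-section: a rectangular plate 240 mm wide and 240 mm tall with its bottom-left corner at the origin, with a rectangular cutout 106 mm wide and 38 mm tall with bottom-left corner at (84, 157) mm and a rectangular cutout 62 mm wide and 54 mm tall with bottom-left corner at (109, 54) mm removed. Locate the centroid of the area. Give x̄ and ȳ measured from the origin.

x̄ = 117.30 mm, ȳ = 118.11 mm

Part | A | x̄ᵢ | ȳᵢ | A·x̄ᵢ | A·ȳᵢ
plate | 57600.00 | 120.00 | 120.00 | 6912000.00 | 6912000.00
hole 1 | -4028.00 | 137.00 | 176.00 | -551836.00 | -708928.00
hole 2 | -3348.00 | 140.00 | 81.00 | -468720.00 | -271188.00
Σ | 50224.00 |  |  | 5891444.00 | 5931884.00
x̄ = 5891444.00 / 50224.00 = 117.30 mm
ȳ = 5931884.00 / 50224.00 = 118.11 mm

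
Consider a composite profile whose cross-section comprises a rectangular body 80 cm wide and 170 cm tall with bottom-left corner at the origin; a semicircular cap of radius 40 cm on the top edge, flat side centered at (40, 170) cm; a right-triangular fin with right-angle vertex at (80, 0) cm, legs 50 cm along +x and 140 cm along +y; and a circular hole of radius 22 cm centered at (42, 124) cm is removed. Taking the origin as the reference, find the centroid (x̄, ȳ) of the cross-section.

x̄ = 50.79 cm, ȳ = 88.47 cm

Part | A | x̄ᵢ | ȳᵢ | A·x̄ᵢ | A·ȳᵢ
rectangular body | 13600.00 | 40.00 | 85.00 | 544000.00 | 1156000.00
semicircular top | 2513.27 | 40.00 | 186.98 | 100530.96 | 469923.27
triangular fin | 3500.00 | 96.67 | 46.67 | 338333.33 | 163333.33
hole | -1520.53 | 42.00 | 124.00 | -63862.30 | -188545.82
Σ | 18092.74 |  |  | 919002.00 | 1600710.78
x̄ = 919002.00 / 18092.74 = 50.79 cm
ȳ = 1600710.78 / 18092.74 = 88.47 cm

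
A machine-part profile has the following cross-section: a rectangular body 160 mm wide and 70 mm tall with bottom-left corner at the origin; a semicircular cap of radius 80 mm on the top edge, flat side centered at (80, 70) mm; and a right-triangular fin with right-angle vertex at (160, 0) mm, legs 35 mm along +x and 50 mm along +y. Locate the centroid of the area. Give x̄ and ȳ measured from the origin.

Part | A | x̄ᵢ | ȳᵢ | A·x̄ᵢ | A·ȳᵢ
rectangular body | 11200.00 | 80.00 | 35.00 | 896000.00 | 392000.00
semicircular top | 10053.10 | 80.00 | 103.95 | 804247.72 | 1045050.09
triangular fin | 875.00 | 171.67 | 16.67 | 150208.33 | 14583.33
Σ | 22128.10 |  |  | 1850456.05 | 1451633.42
x̄ = 1850456.05 / 22128.10 = 83.62 mm
ȳ = 1451633.42 / 22128.10 = 65.60 mm

x̄ = 83.62 mm, ȳ = 65.60 mm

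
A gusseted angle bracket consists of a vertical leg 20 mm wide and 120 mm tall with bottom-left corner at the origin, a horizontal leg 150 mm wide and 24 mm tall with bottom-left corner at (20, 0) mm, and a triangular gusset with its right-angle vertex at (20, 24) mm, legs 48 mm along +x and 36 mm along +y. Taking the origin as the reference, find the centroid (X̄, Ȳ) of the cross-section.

X̄ = 57.85 mm, Ȳ = 31.80 mm

Part | A | x̄ᵢ | ȳᵢ | A·x̄ᵢ | A·ȳᵢ
vertical leg | 2400.00 | 10.00 | 60.00 | 24000.00 | 144000.00
horizontal leg | 3600.00 | 95.00 | 12.00 | 342000.00 | 43200.00
gusset | 864.00 | 36.00 | 36.00 | 31104.00 | 31104.00
Σ | 6864.00 |  |  | 397104.00 | 218304.00
X̄ = 397104.00 / 6864.00 = 57.85 mm
Ȳ = 218304.00 / 6864.00 = 31.80 mm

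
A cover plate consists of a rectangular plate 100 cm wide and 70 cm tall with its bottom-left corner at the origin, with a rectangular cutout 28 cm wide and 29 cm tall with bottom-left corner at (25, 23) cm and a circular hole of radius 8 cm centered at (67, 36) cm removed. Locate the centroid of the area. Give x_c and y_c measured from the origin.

x_c = 50.92 cm, y_c = 34.63 cm

plate: A = 100 × 70 = 7000.00, centroid at (50.00, 35.00).
hole 1: A = −(28 × 29) = -812.00, centroid at (39.00, 37.50).
hole 2: A = −π·8² = -201.06, centroid at (67.00, 36.00).
ΣA = 5986.94 cm²
ΣAx_c = (7000.00)(50.00) + (-812.00)(39.00) + (-201.06)(67.00) = 304860.85 cm³
ΣAy_c = (7000.00)(35.00) + (-812.00)(37.50) + (-201.06)(36.00) = 207311.77 cm³
x_c = 304860.85 / 5986.94 = 50.92 cm
y_c = 207311.77 / 5986.94 = 34.63 cm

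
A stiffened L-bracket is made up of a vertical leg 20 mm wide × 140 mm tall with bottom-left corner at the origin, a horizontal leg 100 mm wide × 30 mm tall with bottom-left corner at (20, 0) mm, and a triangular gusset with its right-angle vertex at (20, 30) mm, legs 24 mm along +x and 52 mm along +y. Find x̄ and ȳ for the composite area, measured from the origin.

x̄ = 39.77 mm, ȳ = 42.11 mm

vertical leg: A = 20 × 140 = 2800.00, centroid at (10.00, 70.00).
horizontal leg: A = 100 × 30 = 3000.00, centroid at (70.00, 15.00).
gusset: A = ½·24·52 = 624.00, centroid at (28.00, 47.33).
ΣA = 6424.00 mm², ΣAx̄ = 255472.00 mm³, ΣAȳ = 270536.00 mm³.
x̄ = 255472.00/6424.00 = 39.77 mm; ȳ = 270536.00/6424.00 = 42.11 mm.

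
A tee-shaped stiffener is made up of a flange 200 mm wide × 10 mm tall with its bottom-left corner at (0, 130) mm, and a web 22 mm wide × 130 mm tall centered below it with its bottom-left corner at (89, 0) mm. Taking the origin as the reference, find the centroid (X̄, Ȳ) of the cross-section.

X̄ = 100.00 mm, Ȳ = 93.81 mm

web: A = 22 × 130 = 2860.00, centroid at (100.00, 65.00).
flange: A = 200 × 10 = 2000.00, centroid at (100.00, 135.00).
ΣA = 4860.00 mm²
ΣAX̄ = (2860.00)(100.00) + (2000.00)(100.00) = 486000.00 mm³
ΣAȲ = (2860.00)(65.00) + (2000.00)(135.00) = 455900.00 mm³
X̄ = 486000.00 / 4860.00 = 100.00 mm
Ȳ = 455900.00 / 4860.00 = 93.81 mm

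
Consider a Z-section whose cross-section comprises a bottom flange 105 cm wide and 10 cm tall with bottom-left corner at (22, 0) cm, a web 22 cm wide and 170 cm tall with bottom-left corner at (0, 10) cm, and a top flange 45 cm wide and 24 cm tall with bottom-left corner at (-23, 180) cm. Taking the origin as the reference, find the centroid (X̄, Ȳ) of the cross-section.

X̄ = 20.24 cm, Ȳ = 96.75 cm

bottom flange: A = 105 × 10 = 1050.00, centroid at (74.50, 5.00).
web: A = 22 × 170 = 3740.00, centroid at (11.00, 95.00).
top flange: A = 45 × 24 = 1080.00, centroid at (-0.50, 192.00).
ΣA = 5870.00 cm², ΣAX̄ = 118825.00 cm³, ΣAȲ = 567910.00 cm³.
X̄ = 118825.00/5870.00 = 20.24 cm; Ȳ = 567910.00/5870.00 = 96.75 cm.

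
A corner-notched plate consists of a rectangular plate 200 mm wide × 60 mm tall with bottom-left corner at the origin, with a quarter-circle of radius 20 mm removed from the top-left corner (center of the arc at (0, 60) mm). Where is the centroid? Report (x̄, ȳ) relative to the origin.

plate: A = 200 × 60 = 12000.00, centroid at (100.00, 30.00).
removed quarter-circle: A = −¼π·20² = -314.16, centroid at (8.49, 51.51).
ΣA = 11685.84 mm², ΣAx̄ = 1197333.33 mm³, ΣAȳ = 343817.11 mm³.
x̄ = 1197333.33/11685.84 = 102.46 mm; ȳ = 343817.11/11685.84 = 29.42 mm.

x̄ = 102.46 mm, ȳ = 29.42 mm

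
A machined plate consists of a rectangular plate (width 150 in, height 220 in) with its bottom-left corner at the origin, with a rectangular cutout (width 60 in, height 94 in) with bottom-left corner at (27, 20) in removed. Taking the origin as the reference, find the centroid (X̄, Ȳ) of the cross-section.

plate: A = 150 × 220 = 33000.00, centroid at (75.00, 110.00).
hole: A = −(60 × 94) = -5640.00, centroid at (57.00, 67.00).
ΣA = 27360.00 in², ΣAX̄ = 2153520.00 in³, ΣAȲ = 3252120.00 in³.
X̄ = 2153520.00/27360.00 = 78.71 in; Ȳ = 3252120.00/27360.00 = 118.86 in.

X̄ = 78.71 in, Ȳ = 118.86 in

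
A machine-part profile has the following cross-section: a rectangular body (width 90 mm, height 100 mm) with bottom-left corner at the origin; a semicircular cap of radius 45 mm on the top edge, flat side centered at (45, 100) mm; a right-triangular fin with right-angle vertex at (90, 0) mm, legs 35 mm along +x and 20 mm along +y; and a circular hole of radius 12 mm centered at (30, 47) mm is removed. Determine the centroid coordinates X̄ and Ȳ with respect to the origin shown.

rectangular body: A = 90 × 100 = 9000.00, centroid at (45.00, 50.00).
semicircular top: A = ½π·45² = 3180.86, centroid at (45.00, 119.10).
triangular fin: A = ½·35·20 = 350.00, centroid at (101.67, 6.67).
hole: A = −π·12² = -452.39, centroid at (30.00, 47.00).
ΣA = 12078.47 mm², ΣAX̄ = 570150.47 mm³, ΣAȲ = 809907.29 mm³.
X̄ = 570150.47/12078.47 = 47.20 mm; Ȳ = 809907.29/12078.47 = 67.05 mm.

X̄ = 47.20 mm, Ȳ = 67.05 mm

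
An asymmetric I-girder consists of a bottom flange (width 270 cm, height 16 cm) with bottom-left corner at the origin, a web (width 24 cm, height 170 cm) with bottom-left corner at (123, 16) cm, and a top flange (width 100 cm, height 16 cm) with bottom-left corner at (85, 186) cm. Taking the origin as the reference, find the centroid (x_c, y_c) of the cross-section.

bottom flange: A = 270 × 16 = 4320.00, centroid at (135.00, 8.00).
web: A = 24 × 170 = 4080.00, centroid at (135.00, 101.00).
top flange: A = 100 × 16 = 1600.00, centroid at (135.00, 194.00).
ΣA = 10000.00 cm², ΣAx_c = 1350000.00 cm³, ΣAy_c = 757040.00 cm³.
x_c = 1350000.00/10000.00 = 135.00 cm; y_c = 757040.00/10000.00 = 75.70 cm.

x_c = 135.00 cm, y_c = 75.70 cm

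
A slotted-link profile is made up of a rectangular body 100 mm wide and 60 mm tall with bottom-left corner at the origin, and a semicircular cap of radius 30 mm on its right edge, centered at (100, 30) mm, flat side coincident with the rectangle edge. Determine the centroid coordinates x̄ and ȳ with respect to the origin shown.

x̄ = 61.96 mm, ȳ = 30.00 mm

rectangular body: A = 100 × 60 = 6000.00, centroid at (50.00, 30.00).
semicircular end: A = ½π·30² = 1413.72, centroid at (112.73, 30.00).
ΣA = 7413.72 mm², ΣAx̄ = 459371.67 mm³, ΣAȳ = 222411.50 mm³.
x̄ = 459371.67/7413.72 = 61.96 mm; ȳ = 222411.50/7413.72 = 30.00 mm.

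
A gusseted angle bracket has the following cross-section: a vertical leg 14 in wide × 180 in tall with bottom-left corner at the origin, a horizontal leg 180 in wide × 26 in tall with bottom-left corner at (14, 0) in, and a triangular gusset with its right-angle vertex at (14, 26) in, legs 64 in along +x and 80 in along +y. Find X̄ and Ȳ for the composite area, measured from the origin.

vertical leg: A = 14 × 180 = 2520.00, centroid at (7.00, 90.00).
horizontal leg: A = 180 × 26 = 4680.00, centroid at (104.00, 13.00).
gusset: A = ½·64·80 = 2560.00, centroid at (35.33, 52.67).
ΣA = 9760.00 in², ΣAX̄ = 594813.33 in³, ΣAȲ = 422466.67 in³.
X̄ = 594813.33/9760.00 = 60.94 in; Ȳ = 422466.67/9760.00 = 43.29 in.

X̄ = 60.94 in, Ȳ = 43.29 in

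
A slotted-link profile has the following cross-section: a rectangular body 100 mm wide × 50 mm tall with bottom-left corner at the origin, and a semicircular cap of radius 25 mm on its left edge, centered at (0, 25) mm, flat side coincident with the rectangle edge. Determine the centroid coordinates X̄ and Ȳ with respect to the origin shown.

rectangular body: A = 100 × 50 = 5000.00, centroid at (50.00, 25.00).
semicircular end: A = ½π·25² = 981.75, centroid at (-10.61, 25.00).
ΣA = 5981.75 mm²
ΣAX̄ = (5000.00)(50.00) + (981.75)(-10.61) = 239583.33 mm³
ΣAȲ = (5000.00)(25.00) + (981.75)(25.00) = 149543.69 mm³
X̄ = 239583.33 / 5981.75 = 40.05 mm
Ȳ = 149543.69 / 5981.75 = 25.00 mm

X̄ = 40.05 mm, Ȳ = 25.00 mm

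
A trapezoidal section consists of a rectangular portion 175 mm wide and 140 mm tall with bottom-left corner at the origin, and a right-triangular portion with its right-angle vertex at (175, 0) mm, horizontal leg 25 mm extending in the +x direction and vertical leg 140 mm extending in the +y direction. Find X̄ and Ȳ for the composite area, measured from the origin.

Part | A | x̄ᵢ | ȳᵢ | A·x̄ᵢ | A·ȳᵢ
rectangular portion | 24500.00 | 87.50 | 70.00 | 2143750.00 | 1715000.00
triangular portion | 1750.00 | 183.33 | 46.67 | 320833.33 | 81666.67
Σ | 26250.00 |  |  | 2464583.33 | 1796666.67
X̄ = 2464583.33 / 26250.00 = 93.89 mm
Ȳ = 1796666.67 / 26250.00 = 68.44 mm

X̄ = 93.89 mm, Ȳ = 68.44 mm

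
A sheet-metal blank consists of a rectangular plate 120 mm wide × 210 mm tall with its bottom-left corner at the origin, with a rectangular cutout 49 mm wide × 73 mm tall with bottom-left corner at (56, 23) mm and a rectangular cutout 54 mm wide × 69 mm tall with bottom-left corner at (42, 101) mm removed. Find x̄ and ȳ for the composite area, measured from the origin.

x̄ = 54.03 mm, ȳ = 107.74 mm

plate: A = 120 × 210 = 25200.00, centroid at (60.00, 105.00).
hole 1: A = −(49 × 73) = -3577.00, centroid at (80.50, 59.50).
hole 2: A = −(54 × 69) = -3726.00, centroid at (69.00, 135.50).
ΣA = 17897.00 mm², ΣAx̄ = 966957.50 mm³, ΣAȳ = 1928295.50 mm³.
x̄ = 966957.50/17897.00 = 54.03 mm; ȳ = 1928295.50/17897.00 = 107.74 mm.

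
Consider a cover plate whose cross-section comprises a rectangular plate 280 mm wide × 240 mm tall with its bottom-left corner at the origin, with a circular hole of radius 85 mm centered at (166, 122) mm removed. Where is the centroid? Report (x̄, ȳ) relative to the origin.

plate: A = 280 × 240 = 67200.00, centroid at (140.00, 120.00).
hole: A = −π·85² = -22698.01, centroid at (166.00, 122.00).
ΣA = 44501.99 mm², ΣAx̄ = 5640130.85 mm³, ΣAȳ = 5294843.16 mm³.
x̄ = 5640130.85/44501.99 = 126.74 mm; ȳ = 5294843.16/44501.99 = 118.98 mm.

x̄ = 126.74 mm, ȳ = 118.98 mm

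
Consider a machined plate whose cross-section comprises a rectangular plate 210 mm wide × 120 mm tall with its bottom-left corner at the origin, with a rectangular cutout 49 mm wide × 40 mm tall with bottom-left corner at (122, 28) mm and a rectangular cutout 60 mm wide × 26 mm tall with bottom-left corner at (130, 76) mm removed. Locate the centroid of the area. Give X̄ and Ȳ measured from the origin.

X̄ = 97.29 mm, Ȳ = 59.00 mm

plate: A = 210 × 120 = 25200.00, centroid at (105.00, 60.00).
hole 1: A = −(49 × 40) = -1960.00, centroid at (146.50, 48.00).
hole 2: A = −(60 × 26) = -1560.00, centroid at (160.00, 89.00).
ΣA = 21680.00 mm²
ΣAX̄ = (25200.00)(105.00) + (-1960.00)(146.50) + (-1560.00)(160.00) = 2109260.00 mm³
ΣAȲ = (25200.00)(60.00) + (-1960.00)(48.00) + (-1560.00)(89.00) = 1279080.00 mm³
X̄ = 2109260.00 / 21680.00 = 97.29 mm
Ȳ = 1279080.00 / 21680.00 = 59.00 mm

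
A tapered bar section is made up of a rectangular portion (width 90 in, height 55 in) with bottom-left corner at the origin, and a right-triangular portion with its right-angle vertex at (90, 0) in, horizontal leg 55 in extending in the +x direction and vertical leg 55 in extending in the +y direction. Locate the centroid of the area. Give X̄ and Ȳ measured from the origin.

X̄ = 59.82 in, Ȳ = 25.35 in

rectangular portion: A = 90 × 55 = 4950.00, centroid at (45.00, 27.50).
triangular portion: A = ½·55·55 = 1512.50, centroid at (108.33, 18.33).
ΣA = 6462.50 in², ΣAX̄ = 386604.17 in³, ΣAȲ = 163854.17 in³.
X̄ = 386604.17/6462.50 = 59.82 in; Ȳ = 163854.17/6462.50 = 25.35 in.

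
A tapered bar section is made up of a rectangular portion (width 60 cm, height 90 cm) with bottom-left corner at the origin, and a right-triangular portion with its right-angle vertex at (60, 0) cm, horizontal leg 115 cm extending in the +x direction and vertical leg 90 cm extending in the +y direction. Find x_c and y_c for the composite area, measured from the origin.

Part | A | x̄ᵢ | ȳᵢ | A·x̄ᵢ | A·ȳᵢ
rectangular portion | 5400.00 | 30.00 | 45.00 | 162000.00 | 243000.00
triangular portion | 5175.00 | 98.33 | 30.00 | 508875.00 | 155250.00
Σ | 10575.00 |  |  | 670875.00 | 398250.00
x_c = 670875.00 / 10575.00 = 63.44 cm
y_c = 398250.00 / 10575.00 = 37.66 cm

x_c = 63.44 cm, y_c = 37.66 cm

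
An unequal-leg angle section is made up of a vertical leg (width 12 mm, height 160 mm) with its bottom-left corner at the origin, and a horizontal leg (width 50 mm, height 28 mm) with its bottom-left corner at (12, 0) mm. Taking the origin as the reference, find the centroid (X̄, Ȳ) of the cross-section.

X̄ = 19.07 mm, Ȳ = 52.17 mm

vertical leg: A = 12 × 160 = 1920.00, centroid at (6.00, 80.00).
horizontal leg: A = 50 × 28 = 1400.00, centroid at (37.00, 14.00).
ΣA = 3320.00 mm², ΣAX̄ = 63320.00 mm³, ΣAȲ = 173200.00 mm³.
X̄ = 63320.00/3320.00 = 19.07 mm; Ȳ = 173200.00/3320.00 = 52.17 mm.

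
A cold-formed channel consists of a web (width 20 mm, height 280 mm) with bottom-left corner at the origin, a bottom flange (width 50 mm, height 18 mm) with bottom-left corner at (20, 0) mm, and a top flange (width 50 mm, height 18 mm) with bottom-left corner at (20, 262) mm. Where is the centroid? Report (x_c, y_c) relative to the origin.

web: A = 20 × 280 = 5600.00, centroid at (10.00, 140.00).
bottom flange: A = 50 × 18 = 900.00, centroid at (45.00, 9.00).
top flange: A = 50 × 18 = 900.00, centroid at (45.00, 271.00).
ΣA = 7400.00 mm², ΣAx_c = 137000.00 mm³, ΣAy_c = 1036000.00 mm³.
x_c = 137000.00/7400.00 = 18.51 mm; y_c = 1036000.00/7400.00 = 140.00 mm.

x_c = 18.51 mm, y_c = 140.00 mm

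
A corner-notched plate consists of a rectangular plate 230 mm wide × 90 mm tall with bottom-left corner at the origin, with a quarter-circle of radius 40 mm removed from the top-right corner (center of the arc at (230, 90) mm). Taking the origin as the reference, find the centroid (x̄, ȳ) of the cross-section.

x̄ = 108.66 mm, ȳ = 43.19 mm

Part | A | x̄ᵢ | ȳᵢ | A·x̄ᵢ | A·ȳᵢ
plate | 20700.00 | 115.00 | 45.00 | 2380500.00 | 931500.00
removed quarter-circle | -1256.64 | 213.02 | 73.02 | -267693.19 | -91764.00
Σ | 19443.36 |  |  | 2112806.81 | 839736.00
x̄ = 2112806.81 / 19443.36 = 108.66 mm
ȳ = 839736.00 / 19443.36 = 43.19 mm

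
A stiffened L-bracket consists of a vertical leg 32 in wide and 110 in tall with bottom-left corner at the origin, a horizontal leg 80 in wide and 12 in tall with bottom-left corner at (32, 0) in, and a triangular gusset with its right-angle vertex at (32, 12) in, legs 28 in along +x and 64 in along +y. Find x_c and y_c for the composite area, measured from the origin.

vertical leg: A = 32 × 110 = 3520.00, centroid at (16.00, 55.00).
horizontal leg: A = 80 × 12 = 960.00, centroid at (72.00, 6.00).
gusset: A = ½·28·64 = 896.00, centroid at (41.33, 33.33).
ΣA = 5376.00 in², ΣAx_c = 162474.67 in³, ΣAy_c = 229226.67 in³.
x_c = 162474.67/5376.00 = 30.22 in; y_c = 229226.67/5376.00 = 42.64 in.

x_c = 30.22 in, y_c = 42.64 in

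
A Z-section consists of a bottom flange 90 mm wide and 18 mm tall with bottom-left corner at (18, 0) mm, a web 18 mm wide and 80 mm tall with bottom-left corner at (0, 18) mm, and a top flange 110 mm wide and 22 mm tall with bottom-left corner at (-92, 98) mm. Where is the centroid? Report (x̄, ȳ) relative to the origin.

bottom flange: A = 90 × 18 = 1620.00, centroid at (63.00, 9.00).
web: A = 18 × 80 = 1440.00, centroid at (9.00, 58.00).
top flange: A = 110 × 22 = 2420.00, centroid at (-37.00, 109.00).
ΣA = 5480.00 mm², ΣAx̄ = 25480.00 mm³, ΣAȳ = 361880.00 mm³.
x̄ = 25480.00/5480.00 = 4.65 mm; ȳ = 361880.00/5480.00 = 66.04 mm.

x̄ = 4.65 mm, ȳ = 66.04 mm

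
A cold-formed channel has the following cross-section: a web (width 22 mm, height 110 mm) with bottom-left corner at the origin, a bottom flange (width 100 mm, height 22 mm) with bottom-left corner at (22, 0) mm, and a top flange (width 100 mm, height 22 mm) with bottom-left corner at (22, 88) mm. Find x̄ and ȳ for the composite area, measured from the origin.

Part | A | x̄ᵢ | ȳᵢ | A·x̄ᵢ | A·ȳᵢ
web | 2420.00 | 11.00 | 55.00 | 26620.00 | 133100.00
bottom flange | 2200.00 | 72.00 | 11.00 | 158400.00 | 24200.00
top flange | 2200.00 | 72.00 | 99.00 | 158400.00 | 217800.00
Σ | 6820.00 |  |  | 343420.00 | 375100.00
x̄ = 343420.00 / 6820.00 = 50.35 mm
ȳ = 375100.00 / 6820.00 = 55.00 mm

x̄ = 50.35 mm, ȳ = 55.00 mm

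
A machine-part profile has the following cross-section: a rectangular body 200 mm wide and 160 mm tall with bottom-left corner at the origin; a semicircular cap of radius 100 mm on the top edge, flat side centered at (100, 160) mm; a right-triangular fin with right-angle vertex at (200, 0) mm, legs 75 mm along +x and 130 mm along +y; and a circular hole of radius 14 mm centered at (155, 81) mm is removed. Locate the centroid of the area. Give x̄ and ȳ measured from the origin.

x̄ = 111.07 mm, ȳ = 113.56 mm

Part | A | x̄ᵢ | ȳᵢ | A·x̄ᵢ | A·ȳᵢ
rectangular body | 32000.00 | 100.00 | 80.00 | 3200000.00 | 2560000.00
semicircular top | 15707.96 | 100.00 | 202.44 | 1570796.33 | 3179940.79
triangular fin | 4875.00 | 225.00 | 43.33 | 1096875.00 | 211250.00
hole | -615.75 | 155.00 | 81.00 | -95441.58 | -49875.92
Σ | 51967.21 |  |  | 5772229.74 | 5901314.86
x̄ = 5772229.74 / 51967.21 = 111.07 mm
ȳ = 5901314.86 / 51967.21 = 113.56 mm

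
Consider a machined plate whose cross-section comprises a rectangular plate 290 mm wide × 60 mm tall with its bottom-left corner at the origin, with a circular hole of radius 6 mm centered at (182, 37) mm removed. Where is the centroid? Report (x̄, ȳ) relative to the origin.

x̄ = 144.76 mm, ȳ = 29.95 mm

Part | A | x̄ᵢ | ȳᵢ | A·x̄ᵢ | A·ȳᵢ
plate | 17400.00 | 145.00 | 30.00 | 2523000.00 | 522000.00
hole | -113.10 | 182.00 | 37.00 | -20583.72 | -4184.60
Σ | 17286.90 |  |  | 2502416.28 | 517815.40
x̄ = 2502416.28 / 17286.90 = 144.76 mm
ȳ = 517815.40 / 17286.90 = 29.95 mm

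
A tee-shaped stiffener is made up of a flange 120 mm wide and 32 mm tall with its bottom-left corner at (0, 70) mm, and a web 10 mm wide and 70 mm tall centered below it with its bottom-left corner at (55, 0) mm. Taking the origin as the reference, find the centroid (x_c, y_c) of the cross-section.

web: A = 10 × 70 = 700.00, centroid at (60.00, 35.00).
flange: A = 120 × 32 = 3840.00, centroid at (60.00, 86.00).
ΣA = 4540.00 mm², ΣAx_c = 272400.00 mm³, ΣAy_c = 354740.00 mm³.
x_c = 272400.00/4540.00 = 60.00 mm; y_c = 354740.00/4540.00 = 78.14 mm.

x_c = 60.00 mm, y_c = 78.14 mm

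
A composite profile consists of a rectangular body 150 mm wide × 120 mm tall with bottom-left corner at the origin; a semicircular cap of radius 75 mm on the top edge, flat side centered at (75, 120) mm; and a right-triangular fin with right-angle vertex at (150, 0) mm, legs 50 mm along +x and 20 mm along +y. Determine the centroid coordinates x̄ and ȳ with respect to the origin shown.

x̄ = 76.68 mm, ȳ = 88.71 mm

rectangular body: A = 150 × 120 = 18000.00, centroid at (75.00, 60.00).
semicircular top: A = ½π·75² = 8835.73, centroid at (75.00, 151.83).
triangular fin: A = ½·50·20 = 500.00, centroid at (166.67, 6.67).
ΣA = 27335.73 mm², ΣAx̄ = 2096013.03 mm³, ΣAȳ = 2424870.85 mm³.
x̄ = 2096013.03/27335.73 = 76.68 mm; ȳ = 2424870.85/27335.73 = 88.71 mm.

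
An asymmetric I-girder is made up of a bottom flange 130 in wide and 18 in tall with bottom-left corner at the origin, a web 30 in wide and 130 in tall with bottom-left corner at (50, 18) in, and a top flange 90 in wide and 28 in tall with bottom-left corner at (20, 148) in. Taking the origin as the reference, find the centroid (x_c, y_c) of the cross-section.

Part | A | x̄ᵢ | ȳᵢ | A·x̄ᵢ | A·ȳᵢ
bottom flange | 2340.00 | 65.00 | 9.00 | 152100.00 | 21060.00
web | 3900.00 | 65.00 | 83.00 | 253500.00 | 323700.00
top flange | 2520.00 | 65.00 | 162.00 | 163800.00 | 408240.00
Σ | 8760.00 |  |  | 569400.00 | 753000.00
x_c = 569400.00 / 8760.00 = 65.00 in
y_c = 753000.00 / 8760.00 = 85.96 in

x_c = 65.00 in, y_c = 85.96 in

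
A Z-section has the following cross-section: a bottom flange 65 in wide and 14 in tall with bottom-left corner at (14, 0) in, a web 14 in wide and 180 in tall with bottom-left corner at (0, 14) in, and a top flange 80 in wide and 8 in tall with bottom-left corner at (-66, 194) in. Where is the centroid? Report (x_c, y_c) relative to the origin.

Part | A | x̄ᵢ | ȳᵢ | A·x̄ᵢ | A·ȳᵢ
bottom flange | 910.00 | 46.50 | 7.00 | 42315.00 | 6370.00
web | 2520.00 | 7.00 | 104.00 | 17640.00 | 262080.00
top flange | 640.00 | -26.00 | 198.00 | -16640.00 | 126720.00
Σ | 4070.00 |  |  | 43315.00 | 395170.00
x_c = 43315.00 / 4070.00 = 10.64 in
y_c = 395170.00 / 4070.00 = 97.09 in

x_c = 10.64 in, y_c = 97.09 in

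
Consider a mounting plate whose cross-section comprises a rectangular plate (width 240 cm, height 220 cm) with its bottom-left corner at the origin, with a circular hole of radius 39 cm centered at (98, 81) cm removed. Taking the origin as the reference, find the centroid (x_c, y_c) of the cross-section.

plate: A = 240 × 220 = 52800.00, centroid at (120.00, 110.00).
hole: A = −π·39² = -4778.36, centroid at (98.00, 81.00).
ΣA = 48021.64 cm²
ΣAx_c = (52800.00)(120.00) + (-4778.36)(98.00) = 5867720.48 cm³
ΣAy_c = (52800.00)(110.00) + (-4778.36)(81.00) = 5420952.64 cm³
x_c = 5867720.48 / 48021.64 = 122.19 cm
y_c = 5420952.64 / 48021.64 = 112.89 cm

x_c = 122.19 cm, y_c = 112.89 cm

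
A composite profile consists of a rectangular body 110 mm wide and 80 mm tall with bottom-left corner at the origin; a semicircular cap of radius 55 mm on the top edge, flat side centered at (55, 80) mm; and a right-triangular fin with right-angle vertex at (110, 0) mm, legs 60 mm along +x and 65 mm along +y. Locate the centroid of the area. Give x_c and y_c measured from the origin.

rectangular body: A = 110 × 80 = 8800.00, centroid at (55.00, 40.00).
semicircular top: A = ½π·55² = 4751.66, centroid at (55.00, 103.34).
triangular fin: A = ½·60·65 = 1950.00, centroid at (130.00, 21.67).
ΣA = 15501.66 mm²
ΣAx_c = (8800.00)(55.00) + (4751.66)(55.00) + (1950.00)(130.00) = 998841.24 mm³
ΣAy_c = (8800.00)(40.00) + (4751.66)(103.34) + (1950.00)(21.67) = 885299.38 mm³
x_c = 998841.24 / 15501.66 = 64.43 mm
y_c = 885299.38 / 15501.66 = 57.11 mm

x_c = 64.43 mm, y_c = 57.11 mm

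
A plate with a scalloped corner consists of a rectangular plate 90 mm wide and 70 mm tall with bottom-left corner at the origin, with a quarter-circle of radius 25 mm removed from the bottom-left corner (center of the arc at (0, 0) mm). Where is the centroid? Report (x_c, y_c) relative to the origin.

x_c = 47.91 mm, y_c = 37.06 mm

Part | A | x̄ᵢ | ȳᵢ | A·x̄ᵢ | A·ȳᵢ
plate | 6300.00 | 45.00 | 35.00 | 283500.00 | 220500.00
removed quarter-circle | -490.87 | 10.61 | 10.61 | -5208.33 | -5208.33
Σ | 5809.13 |  |  | 278291.67 | 215291.67
x_c = 278291.67 / 5809.13 = 47.91 mm
y_c = 215291.67 / 5809.13 = 37.06 mm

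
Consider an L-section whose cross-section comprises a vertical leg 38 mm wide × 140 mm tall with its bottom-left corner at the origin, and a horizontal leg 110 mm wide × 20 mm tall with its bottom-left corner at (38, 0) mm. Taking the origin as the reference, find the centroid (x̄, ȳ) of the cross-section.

x̄ = 40.65 mm, ȳ = 52.45 mm

vertical leg: A = 38 × 140 = 5320.00, centroid at (19.00, 70.00).
horizontal leg: A = 110 × 20 = 2200.00, centroid at (93.00, 10.00).
ΣA = 7520.00 mm²
ΣAx̄ = (5320.00)(19.00) + (2200.00)(93.00) = 305680.00 mm³
ΣAȳ = (5320.00)(70.00) + (2200.00)(10.00) = 394400.00 mm³
x̄ = 305680.00 / 7520.00 = 40.65 mm
ȳ = 394400.00 / 7520.00 = 52.45 mm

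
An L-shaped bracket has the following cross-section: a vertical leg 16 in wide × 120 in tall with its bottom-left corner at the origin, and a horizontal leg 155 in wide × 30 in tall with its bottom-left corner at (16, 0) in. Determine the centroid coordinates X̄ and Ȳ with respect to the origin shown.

vertical leg: A = 16 × 120 = 1920.00, centroid at (8.00, 60.00).
horizontal leg: A = 155 × 30 = 4650.00, centroid at (93.50, 15.00).
ΣA = 6570.00 in²
ΣAX̄ = (1920.00)(8.00) + (4650.00)(93.50) = 450135.00 in³
ΣAȲ = (1920.00)(60.00) + (4650.00)(15.00) = 184950.00 in³
X̄ = 450135.00 / 6570.00 = 68.51 in
Ȳ = 184950.00 / 6570.00 = 28.15 in

X̄ = 68.51 in, Ȳ = 28.15 in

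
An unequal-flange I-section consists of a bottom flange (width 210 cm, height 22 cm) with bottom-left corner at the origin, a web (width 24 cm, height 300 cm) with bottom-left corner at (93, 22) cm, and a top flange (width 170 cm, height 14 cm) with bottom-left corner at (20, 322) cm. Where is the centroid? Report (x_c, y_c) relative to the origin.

Part | A | x̄ᵢ | ȳᵢ | A·x̄ᵢ | A·ȳᵢ
bottom flange | 4620.00 | 105.00 | 11.00 | 485100.00 | 50820.00
web | 7200.00 | 105.00 | 172.00 | 756000.00 | 1238400.00
top flange | 2380.00 | 105.00 | 329.00 | 249900.00 | 783020.00
Σ | 14200.00 |  |  | 1491000.00 | 2072240.00
x_c = 1491000.00 / 14200.00 = 105.00 cm
y_c = 2072240.00 / 14200.00 = 145.93 cm

x_c = 105.00 cm, y_c = 145.93 cm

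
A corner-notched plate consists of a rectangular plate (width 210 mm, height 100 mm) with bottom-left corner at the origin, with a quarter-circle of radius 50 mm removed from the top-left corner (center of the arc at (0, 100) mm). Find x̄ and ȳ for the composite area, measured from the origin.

Part | A | x̄ᵢ | ȳᵢ | A·x̄ᵢ | A·ȳᵢ
plate | 21000.00 | 105.00 | 50.00 | 2205000.00 | 1050000.00
removed quarter-circle | -1963.50 | 21.22 | 78.78 | -41666.67 | -154682.87
Σ | 19036.50 |  |  | 2163333.33 | 895317.13
x̄ = 2163333.33 / 19036.50 = 113.64 mm
ȳ = 895317.13 / 19036.50 = 47.03 mm

x̄ = 113.64 mm, ȳ = 47.03 mm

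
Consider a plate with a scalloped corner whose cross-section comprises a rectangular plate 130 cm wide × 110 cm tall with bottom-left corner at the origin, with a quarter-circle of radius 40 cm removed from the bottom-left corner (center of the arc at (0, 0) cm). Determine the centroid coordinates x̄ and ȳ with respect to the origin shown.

x̄ = 69.63 cm, ȳ = 58.66 cm

plate: A = 130 × 110 = 14300.00, centroid at (65.00, 55.00).
removed quarter-circle: A = −¼π·40² = -1256.64, centroid at (16.98, 16.98).
ΣA = 13043.36 cm²
ΣAx̄ = (14300.00)(65.00) + (-1256.64)(16.98) = 908166.67 cm³
ΣAȳ = (14300.00)(55.00) + (-1256.64)(16.98) = 765166.67 cm³
x̄ = 908166.67 / 13043.36 = 69.63 cm
ȳ = 765166.67 / 13043.36 = 58.66 cm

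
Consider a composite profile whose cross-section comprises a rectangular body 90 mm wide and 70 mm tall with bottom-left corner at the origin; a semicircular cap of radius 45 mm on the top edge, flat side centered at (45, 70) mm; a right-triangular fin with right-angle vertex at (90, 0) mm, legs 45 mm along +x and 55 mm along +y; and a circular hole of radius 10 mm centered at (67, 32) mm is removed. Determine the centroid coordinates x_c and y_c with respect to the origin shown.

rectangular body: A = 90 × 70 = 6300.00, centroid at (45.00, 35.00).
semicircular top: A = ½π·45² = 3180.86, centroid at (45.00, 89.10).
triangular fin: A = ½·45·55 = 1237.50, centroid at (105.00, 18.33).
hole: A = −π·10² = -314.16, centroid at (67.00, 32.00).
ΣA = 10404.20 mm², ΣAx_c = 535527.64 mm³, ΣAy_c = 516544.78 mm³.
x_c = 535527.64/10404.20 = 51.47 mm; y_c = 516544.78/10404.20 = 49.65 mm.

x_c = 51.47 mm, y_c = 49.65 mm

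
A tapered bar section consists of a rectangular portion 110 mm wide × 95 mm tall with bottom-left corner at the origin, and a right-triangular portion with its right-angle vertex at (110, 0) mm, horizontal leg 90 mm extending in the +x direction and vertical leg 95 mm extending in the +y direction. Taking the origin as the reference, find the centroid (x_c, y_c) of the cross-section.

x_c = 79.68 mm, y_c = 42.90 mm

rectangular portion: A = 110 × 95 = 10450.00, centroid at (55.00, 47.50).
triangular portion: A = ½·90·95 = 4275.00, centroid at (140.00, 31.67).
ΣA = 14725.00 mm², ΣAx_c = 1173250.00 mm³, ΣAy_c = 631750.00 mm³.
x_c = 1173250.00/14725.00 = 79.68 mm; y_c = 631750.00/14725.00 = 42.90 mm.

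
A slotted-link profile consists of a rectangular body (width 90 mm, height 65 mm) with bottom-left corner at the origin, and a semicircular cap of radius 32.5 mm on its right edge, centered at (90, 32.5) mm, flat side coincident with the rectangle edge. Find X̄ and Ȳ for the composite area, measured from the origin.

X̄ = 57.99 mm, Ȳ = 32.50 mm

Part | A | x̄ᵢ | ȳᵢ | A·x̄ᵢ | A·ȳᵢ
rectangular body | 5850.00 | 45.00 | 32.50 | 263250.00 | 190125.00
semicircular end | 1659.15 | 103.79 | 32.50 | 172209.24 | 53922.49
Σ | 7509.15 |  |  | 435459.24 | 244047.49
X̄ = 435459.24 / 7509.15 = 57.99 mm
Ȳ = 244047.49 / 7509.15 = 32.50 mm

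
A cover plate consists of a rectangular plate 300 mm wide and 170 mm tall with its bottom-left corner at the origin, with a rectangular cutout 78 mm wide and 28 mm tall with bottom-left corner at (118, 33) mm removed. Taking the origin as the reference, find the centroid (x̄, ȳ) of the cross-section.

x̄ = 149.69 mm, ȳ = 86.70 mm

Part | A | x̄ᵢ | ȳᵢ | A·x̄ᵢ | A·ȳᵢ
plate | 51000.00 | 150.00 | 85.00 | 7650000.00 | 4335000.00
hole | -2184.00 | 157.00 | 47.00 | -342888.00 | -102648.00
Σ | 48816.00 |  |  | 7307112.00 | 4232352.00
x̄ = 7307112.00 / 48816.00 = 149.69 mm
ȳ = 4232352.00 / 48816.00 = 86.70 mm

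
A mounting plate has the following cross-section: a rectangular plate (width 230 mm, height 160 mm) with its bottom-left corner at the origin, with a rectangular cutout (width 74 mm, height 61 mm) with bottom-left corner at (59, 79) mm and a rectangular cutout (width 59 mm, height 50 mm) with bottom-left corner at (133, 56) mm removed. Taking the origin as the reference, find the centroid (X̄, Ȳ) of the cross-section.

X̄ = 113.15 mm, Ȳ = 75.36 mm

Part | A | x̄ᵢ | ȳᵢ | A·x̄ᵢ | A·ȳᵢ
plate | 36800.00 | 115.00 | 80.00 | 4232000.00 | 2944000.00
hole 1 | -4514.00 | 96.00 | 109.50 | -433344.00 | -494283.00
hole 2 | -2950.00 | 162.50 | 81.00 | -479375.00 | -238950.00
Σ | 29336.00 |  |  | 3319281.00 | 2210767.00
X̄ = 3319281.00 / 29336.00 = 113.15 mm
Ȳ = 2210767.00 / 29336.00 = 75.36 mm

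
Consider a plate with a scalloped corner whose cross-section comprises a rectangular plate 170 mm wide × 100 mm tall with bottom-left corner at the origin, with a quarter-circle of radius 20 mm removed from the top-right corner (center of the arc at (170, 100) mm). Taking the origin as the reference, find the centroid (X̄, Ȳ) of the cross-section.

X̄ = 83.56 mm, Ȳ = 49.22 mm

plate: A = 170 × 100 = 17000.00, centroid at (85.00, 50.00).
removed quarter-circle: A = −¼π·20² = -314.16, centroid at (161.51, 91.51).
ΣA = 16685.84 mm²
ΣAX̄ = (17000.00)(85.00) + (-314.16)(161.51) = 1394259.59 mm³
ΣAȲ = (17000.00)(50.00) + (-314.16)(91.51) = 821250.74 mm³
X̄ = 1394259.59 / 16685.84 = 83.56 mm
Ȳ = 821250.74 / 16685.84 = 49.22 mm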